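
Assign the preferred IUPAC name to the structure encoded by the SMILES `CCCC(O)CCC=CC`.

non-7-en-4-ol

The longest chain bearing the –OH group and the multiple bond is 9 carbons long (nonane).
The principal characteristic group is an alcohol (–OH), named with the suffix -ol.
There is one C=C double bond, indicated by the ending -ene.
Number the chain so that numbering from this end puts the hydroxyl group at C-4 rather than C-6.
With this numbering: the hydroxyl at C-4; the double bond between C-7 and C-8.
Putting it together: non-7-en-4-ol.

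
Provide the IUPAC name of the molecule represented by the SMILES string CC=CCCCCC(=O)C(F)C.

2-fluorodec-8-en-3-one

The longest carbon chain that includes the carbonyl and the multiple bond has 10 carbons, so the parent hydride is decane.
A ketone (C=O on an internal carbon) is the principal characteristic group, giving the suffix -one.
A C=C double bond in the chain gives the infix -ene-.
Choose the numbering such that numbering from this end puts the carbonyl group at C-3 rather than C-8.
With this numbering: the carbonyl at C-3; the double bond between C-8 and C-9; a fluoro group at C-2.
The name is 2-fluorodec-8-en-3-one.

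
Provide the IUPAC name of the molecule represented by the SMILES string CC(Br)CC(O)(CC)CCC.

2-bromo-4-ethylheptan-4-ol

The longest chain bearing the –OH group is 7 carbons long (heptane).
An alcohol (–OH) is the principal characteristic group, giving the suffix -ol.
The numbering direction is chosen so that the substituent locant set {2,4} is lower than {4,6} at the first point of difference.
This places the hydroxyl at C-4; a bromo group at C-2; an ethyl group at C-4.
Substituent prefixes are cited in alphabetical order (multiplying prefixes like di-/tri- are ignored for ordering).
Putting it together: 2-bromo-4-ethylheptan-4-ol.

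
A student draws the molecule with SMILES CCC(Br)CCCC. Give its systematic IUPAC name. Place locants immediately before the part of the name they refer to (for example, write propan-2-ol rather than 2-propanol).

The longest continuous carbon chain has 7 atoms, so the parent hydride is heptane.
The numbering direction is chosen so that the substituent locant set {3} is lower than {5} at the first point of difference.
With this numbering: a bromo group at C-3.
Putting it together: 3-bromoheptane.

3-bromoheptane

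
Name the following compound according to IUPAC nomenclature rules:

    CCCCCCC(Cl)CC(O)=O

3-chlorononanoic acid

Counting along the main chain through the –COOH group gives 9 carbons: the parent is nonane.
A carboxylic acid (terminal –COOH) is the principal characteristic group, giving the suffix -oic acid.
Number the chain so that the carboxylic acid carbon is C-1 by definition.
That gives a chloro group at C-3.
The name is 3-chlorononanoic acid.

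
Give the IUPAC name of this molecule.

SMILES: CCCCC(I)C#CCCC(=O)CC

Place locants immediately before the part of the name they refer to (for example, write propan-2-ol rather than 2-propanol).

8-iodododec-6-yn-3-one

The longest carbon chain that includes the carbonyl and the multiple bond has 12 carbons, so the parent hydride is dodecane.
The highest-priority functional group is a ketone (C=O on an internal carbon), so the name ends in -one.
The chain contains a C≡C triple bond, so the unsaturation ending is -yne.
The numbering direction is chosen so that numbering from this end puts the carbonyl group at C-3 rather than C-10.
This places the carbonyl at C-3; the triple bond between C-6 and C-7; an iodo group at C-8.
The name is 8-iodododec-6-yn-3-one.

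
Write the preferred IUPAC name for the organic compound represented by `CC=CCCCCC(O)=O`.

The longest carbon chain that includes the –COOH group and the multiple bond has 8 carbons, so the parent hydride is octane.
The principal characteristic group is a carboxylic acid (terminal –COOH), named with the suffix -oic acid.
There is one C=C double bond, indicated by the ending -ene.
Number the chain so that the carboxylic acid carbon is C-1 by definition.
With this numbering: the double bond between C-6 and C-7.
Putting it together: oct-6-enoic acid.

oct-6-enoic acid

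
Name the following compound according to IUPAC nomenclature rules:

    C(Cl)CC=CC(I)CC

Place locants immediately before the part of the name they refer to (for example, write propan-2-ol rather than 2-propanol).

1-chloro-5-iodohept-3-ene

The longest carbon chain that includes the multiple bond has 7 carbons, so the parent hydride is heptane.
The chain contains a C=C double bond, so the unsaturation ending is -ene.
The numbering direction is chosen so that numbering from this end puts the double bond at C-3 rather than C-4.
That gives the double bond between C-3 and C-4; a chloro group at C-1; an iodo group at C-5.
The substituents are ordered alphabetically, ignoring any di-/tri- multipliers.
Assembling the pieces gives 1-chloro-5-iodohept-3-ene.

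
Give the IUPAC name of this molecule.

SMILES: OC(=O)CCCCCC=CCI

The longest carbon chain that includes the –COOH group and the multiple bond has 9 carbons, so the parent hydride is nonane.
A carboxylic acid (terminal –COOH) is the principal characteristic group, giving the suffix -oic acid.
A C=C double bond in the chain gives the infix -ene-.
Choose the numbering such that the carboxylic acid carbon is C-1 by definition.
This places the double bond between C-7 and C-8; an iodo group at C-9.
Putting it together: 9-iodonon-7-enoic acid.

9-iodonon-7-enoic acid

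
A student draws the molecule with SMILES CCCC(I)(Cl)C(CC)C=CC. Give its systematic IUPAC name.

Counting along the main chain through the multiple bond gives 8 carbons: the parent is octane.
A C=C double bond in the chain gives the infix -ene-.
Choose the numbering such that numbering from this end puts the double bond at C-2 rather than C-6.
This places the double bond between C-2 and C-3; a chloro group at C-5; an ethyl group at C-4; an iodo group at C-5.
Substituent prefixes are cited in alphabetical order (multiplying prefixes like di-/tri- are ignored for ordering).
Assembling the pieces gives 5-chloro-4-ethyl-5-iodooct-2-ene.

5-chloro-4-ethyl-5-iodooct-2-ene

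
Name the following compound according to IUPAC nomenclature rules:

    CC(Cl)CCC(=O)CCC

7-chlorooctan-4-one

The longest chain bearing the carbonyl is 8 carbons long (octane).
A ketone (C=O on an internal carbon) is the principal characteristic group, giving the suffix -one.
Number the chain so that numbering from this end puts the carbonyl group at C-4 rather than C-5.
With this numbering: the carbonyl at C-4; a chloro group at C-7.
Putting it together: 7-chlorooctan-4-one.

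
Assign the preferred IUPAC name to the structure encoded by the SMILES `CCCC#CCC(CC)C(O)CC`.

4-ethyldec-6-yn-3-ol

Counting along the main chain through the –OH group and the multiple bond gives 10 carbons: the parent is decane.
The principal characteristic group is an alcohol (–OH), named with the suffix -ol.
The chain contains a C≡C triple bond, so the unsaturation ending is -yne.
Choose the numbering such that numbering from this end puts the hydroxyl group at C-3 rather than C-8.
With this numbering: the hydroxyl at C-3; the triple bond between C-6 and C-7; an ethyl group at C-4.
The name is 4-ethyldec-6-yn-3-ol.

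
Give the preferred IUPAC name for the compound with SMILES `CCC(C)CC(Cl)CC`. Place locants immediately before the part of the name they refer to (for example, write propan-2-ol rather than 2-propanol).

The longest carbon chain is 7 atoms: the parent is heptane.
The numbering direction is chosen so that the locant sets are identical either way, so the alphabetically earlier chloro substituent takes the lower locant (3 rather than 5).
That gives a chloro group at C-3; a methyl group at C-5.
Prefixes are listed alphabetically: chloro, methyl.
Putting it together: 3-chloro-5-methylheptane.

3-chloro-5-methylheptane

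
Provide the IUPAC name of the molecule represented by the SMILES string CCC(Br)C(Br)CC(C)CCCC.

3,4-dibromo-6-methyldecane

The longest carbon chain is 10 atoms: the parent is decane.
Choose the numbering such that the substituent locant set {3,4,6} is lower than {5,7,8} at the first point of difference.
This places bromo groups at C-3 and C-4; a methyl group at C-6.
Prefixes are listed alphabetically: bromo, methyl.
Assembling the pieces gives 3,4-dibromo-6-methyldecane.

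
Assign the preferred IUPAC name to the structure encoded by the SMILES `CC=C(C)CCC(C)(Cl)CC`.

6-chloro-3,6-dimethyloct-2-ene

Counting along the main chain through the multiple bond gives 8 carbons: the parent is octane.
The chain contains a C=C double bond, so the unsaturation ending is -ene.
Choose the numbering such that numbering from this end puts the double bond at C-2 rather than C-6.
With this numbering: the double bond between C-2 and C-3; a chloro group at C-6; methyl groups at C-3 and C-6.
The substituents are ordered alphabetically, ignoring any di-/tri- multipliers.
Putting it together: 6-chloro-3,6-dimethyloct-2-ene.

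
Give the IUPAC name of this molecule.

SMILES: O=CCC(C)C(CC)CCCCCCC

4-ethyl-3-methylundecanal

The longest chain bearing the –CHO group is 11 carbons long (undecane).
An aldehyde (terminal –CHO) is the principal characteristic group, giving the suffix -al.
Choose the numbering such that the aldehyde carbon is C-1 by definition.
That gives an ethyl group at C-4; a methyl group at C-3.
Prefixes are listed alphabetically: ethyl, methyl.
Putting it together: 4-ethyl-3-methylundecanal.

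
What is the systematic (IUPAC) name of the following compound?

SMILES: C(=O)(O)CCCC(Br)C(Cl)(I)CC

Counting along the main chain through the –COOH group gives 8 carbons: the parent is octane.
The highest-priority functional group is a carboxylic acid (terminal –COOH), so the name ends in -oic acid.
The numbering direction is chosen so that the carboxylic acid carbon is C-1 by definition.
That gives a bromo group at C-5; a chloro group at C-6; an iodo group at C-6.
Prefixes are listed alphabetically: bromo, chloro, iodo.
Assembling the pieces gives 5-bromo-6-chloro-6-iodooctanoic acid.

5-bromo-6-chloro-6-iodooctanoic acid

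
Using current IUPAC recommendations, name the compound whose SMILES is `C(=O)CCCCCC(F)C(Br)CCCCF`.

8-bromo-7,12-difluorododecanal

Counting along the main chain through the –CHO group gives 12 carbons: the parent is dodecane.
An aldehyde (terminal –CHO) is the principal characteristic group, giving the suffix -al.
The numbering direction is chosen so that the aldehyde carbon is C-1 by definition.
That gives a bromo group at C-8; fluoro groups at C-7 and C-12.
Substituent prefixes are cited in alphabetical order (multiplying prefixes like di-/tri- are ignored for ordering).
The name is 8-bromo-7,12-difluorododecanal.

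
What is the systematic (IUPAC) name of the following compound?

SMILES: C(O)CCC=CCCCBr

Counting along the main chain through the –OH group and the multiple bond gives 8 carbons: the parent is octane.
The principal characteristic group is an alcohol (–OH), named with the suffix -ol.
The chain contains a C=C double bond, so the unsaturation ending is -ene.
Number the chain so that numbering from this end puts the hydroxyl group at C-1 rather than C-8.
With this numbering: the hydroxyl at C-1; the double bond between C-4 and C-5; a bromo group at C-8.
Assembling the pieces gives 8-bromooct-4-en-1-ol.

8-bromooct-4-en-1-ol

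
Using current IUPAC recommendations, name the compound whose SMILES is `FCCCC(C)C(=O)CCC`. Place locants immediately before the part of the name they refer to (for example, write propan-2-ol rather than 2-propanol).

8-fluoro-5-methyloctan-4-one

The longest chain bearing the carbonyl is 8 carbons long (octane).
The principal characteristic group is a ketone (C=O on an internal carbon), named with the suffix -one.
Number the chain so that numbering from this end puts the carbonyl group at C-4 rather than C-5.
That gives the carbonyl at C-4; a fluoro group at C-8; a methyl group at C-5.
The substituents are ordered alphabetically, ignoring any di-/tri- multipliers.
Putting it together: 8-fluoro-5-methyloctan-4-one.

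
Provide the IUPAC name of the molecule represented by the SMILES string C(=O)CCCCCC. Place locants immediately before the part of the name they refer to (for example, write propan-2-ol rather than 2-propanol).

heptanal

The longest chain bearing the –CHO group is 7 carbons long (heptane).
An aldehyde (terminal –CHO) is the principal characteristic group, giving the suffix -al.
The numbering direction is chosen so that the aldehyde carbon is C-1 by definition.
Putting it together: heptanal.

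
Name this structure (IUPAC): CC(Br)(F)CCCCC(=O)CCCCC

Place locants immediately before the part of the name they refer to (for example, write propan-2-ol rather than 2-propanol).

The longest chain bearing the carbonyl is 12 carbons long (dodecane).
The highest-priority functional group is a ketone (C=O on an internal carbon), so the name ends in -one.
Choose the numbering such that numbering from this end puts the carbonyl group at C-6 rather than C-7.
With this numbering: the carbonyl at C-6; a bromo group at C-11; a fluoro group at C-11.
Prefixes are listed alphabetically: bromo, fluoro.
Putting it together: 11-bromo-11-fluorododecan-6-one.

11-bromo-11-fluorododecan-6-one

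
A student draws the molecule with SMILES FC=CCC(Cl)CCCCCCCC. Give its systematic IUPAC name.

The longest chain bearing the multiple bond is 12 carbons long (dodecane).
The chain contains a C=C double bond, so the unsaturation ending is -ene.
Number the chain so that numbering from this end puts the double bond at C-1 rather than C-11.
This places the double bond between C-1 and C-2; a chloro group at C-4; a fluoro group at C-1.
Substituent prefixes are cited in alphabetical order (multiplying prefixes like di-/tri- are ignored for ordering).
The name is 4-chloro-1-fluorododec-1-ene.

4-chloro-1-fluorododec-1-ene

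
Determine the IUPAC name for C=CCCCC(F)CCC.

Counting along the main chain through the multiple bond gives 9 carbons: the parent is nonane.
There is one C=C double bond, indicated by the ending -ene.
Choose the numbering such that numbering from this end puts the double bond at C-1 rather than C-8.
With this numbering: the double bond between C-1 and C-2; a fluoro group at C-6.
Putting it together: 6-fluoronon-1-ene.

6-fluoronon-1-ene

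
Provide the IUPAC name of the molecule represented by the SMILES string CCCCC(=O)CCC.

Counting along the main chain through the carbonyl gives 8 carbons: the parent is octane.
The highest-priority functional group is a ketone (C=O on an internal carbon), so the name ends in -one.
Number the chain so that numbering from this end puts the carbonyl group at C-4 rather than C-5.
This places the carbonyl at C-4.
Putting it together: octan-4-one.

octan-4-one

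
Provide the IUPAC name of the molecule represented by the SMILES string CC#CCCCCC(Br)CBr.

8,9-dibromonon-2-yne

Counting along the main chain through the multiple bond gives 9 carbons: the parent is nonane.
The chain contains a C≡C triple bond, so the unsaturation ending is -yne.
The numbering direction is chosen so that numbering from this end puts the triple bond at C-2 rather than C-7.
This places the triple bond between C-2 and C-3; bromo groups at C-8 and C-9.
The name is 8,9-dibromonon-2-yne.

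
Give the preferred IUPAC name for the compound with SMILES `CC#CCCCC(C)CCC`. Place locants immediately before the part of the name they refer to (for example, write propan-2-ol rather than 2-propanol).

Counting along the main chain through the multiple bond gives 10 carbons: the parent is decane.
A C≡C triple bond in the chain gives the infix -yne-.
Choose the numbering such that numbering from this end puts the triple bond at C-2 rather than C-8.
This places the triple bond between C-2 and C-3; a methyl group at C-7.
The name is 7-methyldec-2-yne.

7-methyldec-2-yne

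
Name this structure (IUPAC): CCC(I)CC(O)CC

Counting along the main chain through the –OH group gives 7 carbons: the parent is heptane.
The principal characteristic group is an alcohol (–OH), named with the suffix -ol.
Choose the numbering such that numbering from this end puts the hydroxyl group at C-3 rather than C-5.
With this numbering: the hydroxyl at C-3; an iodo group at C-5.
Assembling the pieces gives 5-iodoheptan-3-ol.

5-iodoheptan-3-ol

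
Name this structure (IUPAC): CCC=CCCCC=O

oct-5-enal

Counting along the main chain through the –CHO group and the multiple bond gives 8 carbons: the parent is octane.
The highest-priority functional group is an aldehyde (terminal –CHO), so the name ends in -al.
There is one C=C double bond, indicated by the ending -ene.
Choose the numbering such that the aldehyde carbon is C-1 by definition.
This places the double bond between C-5 and C-6.
Assembling the pieces gives oct-5-enal.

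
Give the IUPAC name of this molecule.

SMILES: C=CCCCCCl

6-chlorohex-1-ene

The longest chain bearing the multiple bond is 6 carbons long (hexane).
There is one C=C double bond, indicated by the ending -ene.
The numbering direction is chosen so that numbering from this end puts the double bond at C-1 rather than C-5.
With this numbering: the double bond between C-1 and C-2; a chloro group at C-6.
Assembling the pieces gives 6-chlorohex-1-ene.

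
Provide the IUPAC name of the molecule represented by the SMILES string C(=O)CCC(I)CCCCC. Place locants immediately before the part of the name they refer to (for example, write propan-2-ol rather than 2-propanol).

The longest chain bearing the –CHO group is 9 carbons long (nonane).
The highest-priority functional group is an aldehyde (terminal –CHO), so the name ends in -al.
Choose the numbering such that the aldehyde carbon is C-1 by definition.
With this numbering: an iodo group at C-4.
Putting it together: 4-iodononanal.

4-iodononanal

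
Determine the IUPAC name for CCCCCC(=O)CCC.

The longest chain bearing the carbonyl is 9 carbons long (nonane).
A ketone (C=O on an internal carbon) is the principal characteristic group, giving the suffix -one.
Choose the numbering such that numbering from this end puts the carbonyl group at C-4 rather than C-6.
That gives the carbonyl at C-4.
Assembling the pieces gives nonan-4-one.

nonan-4-one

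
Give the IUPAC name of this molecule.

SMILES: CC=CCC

Counting along the main chain through the multiple bond gives 5 carbons: the parent is pentane.
There is one C=C double bond, indicated by the ending -ene.
The numbering direction is chosen so that numbering from this end puts the double bond at C-2 rather than C-3.
That gives the double bond between C-2 and C-3.
Assembling the pieces gives pent-2-ene.

pent-2-ene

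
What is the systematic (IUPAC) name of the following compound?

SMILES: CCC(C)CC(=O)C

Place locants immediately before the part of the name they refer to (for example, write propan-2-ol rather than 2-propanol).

4-methylhexan-2-one

The longest carbon chain that includes the carbonyl has 6 carbons, so the parent hydride is hexane.
The principal characteristic group is a ketone (C=O on an internal carbon), named with the suffix -one.
The numbering direction is chosen so that numbering from this end puts the carbonyl group at C-2 rather than C-5.
This places the carbonyl at C-2; a methyl group at C-4.
Assembling the pieces gives 4-methylhexan-2-one.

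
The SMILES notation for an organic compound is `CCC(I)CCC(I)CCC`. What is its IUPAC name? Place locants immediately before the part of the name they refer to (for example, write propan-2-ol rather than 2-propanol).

The longest continuous carbon chain has 9 atoms, so the parent hydride is nonane.
Choose the numbering such that the substituent locant set {3,6} is lower than {4,7} at the first point of difference.
This places iodo groups at C-3 and C-6.
The name is 3,6-diiodononane.

3,6-diiodononane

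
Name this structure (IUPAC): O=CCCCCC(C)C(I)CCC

The longest carbon chain that includes the –CHO group has 10 carbons, so the parent hydride is decane.
The highest-priority functional group is an aldehyde (terminal –CHO), so the name ends in -al.
The numbering direction is chosen so that the aldehyde carbon is C-1 by definition.
With this numbering: an iodo group at C-7; a methyl group at C-6.
Substituent prefixes are cited in alphabetical order (multiplying prefixes like di-/tri- are ignored for ordering).
Assembling the pieces gives 7-iodo-6-methyldecanal.

7-iodo-6-methyldecanal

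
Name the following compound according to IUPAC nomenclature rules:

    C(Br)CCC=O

4-bromobutanal

The longest carbon chain that includes the –CHO group has 4 carbons, so the parent hydride is butane.
The highest-priority functional group is an aldehyde (terminal –CHO), so the name ends in -al.
The numbering direction is chosen so that the aldehyde carbon is C-1 by definition.
This places a bromo group at C-4.
Putting it together: 4-bromobutanal.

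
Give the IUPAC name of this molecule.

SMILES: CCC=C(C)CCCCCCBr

The longest chain bearing the multiple bond is 10 carbons long (decane).
There is one C=C double bond, indicated by the ending -ene.
Number the chain so that numbering from this end puts the double bond at C-3 rather than C-7.
That gives the double bond between C-3 and C-4; a bromo group at C-10; a methyl group at C-4.
Prefixes are listed alphabetically: bromo, methyl.
Assembling the pieces gives 10-bromo-4-methyldec-3-ene.

10-bromo-4-methyldec-3-ene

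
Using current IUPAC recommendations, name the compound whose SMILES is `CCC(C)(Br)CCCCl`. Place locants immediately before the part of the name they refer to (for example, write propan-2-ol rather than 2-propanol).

The parent chain contains 6 carbons (hexane).
Choose the numbering such that the substituent locant set {1,4,4} is lower than {3,3,6} at the first point of difference.
With this numbering: a bromo group at C-4; a chloro group at C-1; a methyl group at C-4.
Substituent prefixes are cited in alphabetical order (multiplying prefixes like di-/tri- are ignored for ordering).
Assembling the pieces gives 4-bromo-1-chloro-4-methylhexane.

4-bromo-1-chloro-4-methylhexane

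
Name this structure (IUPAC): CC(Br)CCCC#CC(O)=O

7-bromooct-2-ynoic acid

The longest carbon chain that includes the –COOH group and the multiple bond has 8 carbons, so the parent hydride is octane.
The highest-priority functional group is a carboxylic acid (terminal –COOH), so the name ends in -oic acid.
A C≡C triple bond in the chain gives the infix -yne-.
Number the chain so that the carboxylic acid carbon is C-1 by definition.
This places the triple bond between C-2 and C-3; a bromo group at C-7.
Putting it together: 7-bromooct-2-ynoic acid.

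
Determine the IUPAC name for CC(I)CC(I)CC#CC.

5,7-diiodooct-2-yne

The longest carbon chain that includes the multiple bond has 8 carbons, so the parent hydride is octane.
The chain contains a C≡C triple bond, so the unsaturation ending is -yne.
Choose the numbering such that numbering from this end puts the triple bond at C-2 rather than C-6.
With this numbering: the triple bond between C-2 and C-3; iodo groups at C-5 and C-7.
Putting it together: 5,7-diiodooct-2-yne.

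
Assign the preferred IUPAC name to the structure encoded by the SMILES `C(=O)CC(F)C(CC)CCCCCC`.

4-ethyl-3-fluorodecanal

Counting along the main chain through the –CHO group gives 10 carbons: the parent is decane.
An aldehyde (terminal –CHO) is the principal characteristic group, giving the suffix -al.
Number the chain so that the aldehyde carbon is C-1 by definition.
That gives an ethyl group at C-4; a fluoro group at C-3.
Prefixes are listed alphabetically: ethyl, fluoro.
The name is 4-ethyl-3-fluorodecanal.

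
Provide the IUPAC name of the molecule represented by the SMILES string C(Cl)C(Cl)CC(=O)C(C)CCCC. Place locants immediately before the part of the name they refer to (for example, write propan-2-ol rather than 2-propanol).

1,2-dichloro-5-methylnonan-4-one

The longest carbon chain that includes the carbonyl has 9 carbons, so the parent hydride is nonane.
A ketone (C=O on an internal carbon) is the principal characteristic group, giving the suffix -one.
The numbering direction is chosen so that numbering from this end puts the carbonyl group at C-4 rather than C-6.
That gives the carbonyl at C-4; chloro groups at C-1 and C-2; a methyl group at C-5.
Prefixes are listed alphabetically: chloro, methyl.
The name is 1,2-dichloro-5-methylnonan-4-one.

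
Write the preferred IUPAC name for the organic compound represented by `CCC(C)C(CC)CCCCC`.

The longest carbon chain is 9 atoms: the parent is nonane.
Number the chain so that the substituent locant set {3,4} is lower than {6,7} at the first point of difference.
With this numbering: an ethyl group at C-4; a methyl group at C-3.
The substituents are ordered alphabetically, ignoring any di-/tri- multipliers.
Putting it together: 4-ethyl-3-methylnonane.

4-ethyl-3-methylnonane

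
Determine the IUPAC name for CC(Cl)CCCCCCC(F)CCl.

The longest carbon chain is 10 atoms: the parent is decane.
Choose the numbering such that the substituent locant set {1,2,9} is lower than {2,9,10} at the first point of difference.
With this numbering: chloro groups at C-1 and C-9; a fluoro group at C-2.
The substituents are ordered alphabetically, ignoring any di-/tri- multipliers.
Assembling the pieces gives 1,9-dichloro-2-fluorodecane.

1,9-dichloro-2-fluorodecane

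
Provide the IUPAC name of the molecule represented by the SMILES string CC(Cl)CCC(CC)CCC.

2-chloro-5-ethyloctane

The longest continuous carbon chain has 8 atoms, so the parent hydride is octane.
Number the chain so that the substituent locant set {2,5} is lower than {4,7} at the first point of difference.
With this numbering: a chloro group at C-2; an ethyl group at C-5.
The substituents are ordered alphabetically, ignoring any di-/tri- multipliers.
Assembling the pieces gives 2-chloro-5-ethyloctane.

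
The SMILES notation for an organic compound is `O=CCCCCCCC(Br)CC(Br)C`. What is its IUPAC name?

Counting along the main chain through the –CHO group gives 11 carbons: the parent is undecane.
The highest-priority functional group is an aldehyde (terminal –CHO), so the name ends in -al.
The numbering direction is chosen so that the aldehyde carbon is C-1 by definition.
With this numbering: bromo groups at C-8 and C-10.
Putting it together: 8,10-dibromoundecanal.

8,10-dibromoundecanal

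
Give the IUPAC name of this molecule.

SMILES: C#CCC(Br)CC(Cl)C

The longest carbon chain that includes the multiple bond has 7 carbons, so the parent hydride is heptane.
There is one C≡C triple bond, indicated by the ending -yne.
Number the chain so that numbering from this end puts the triple bond at C-1 rather than C-6.
With this numbering: the triple bond between C-1 and C-2; a bromo group at C-4; a chloro group at C-6.
Prefixes are listed alphabetically: bromo, chloro.
The name is 4-bromo-6-chlorohept-1-yne.

4-bromo-6-chlorohept-1-yne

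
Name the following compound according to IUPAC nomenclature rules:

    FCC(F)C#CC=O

4,5-difluoropent-2-ynal

Counting along the main chain through the –CHO group and the multiple bond gives 5 carbons: the parent is pentane.
The principal characteristic group is an aldehyde (terminal –CHO), named with the suffix -al.
The chain contains a C≡C triple bond, so the unsaturation ending is -yne.
Number the chain so that the aldehyde carbon is C-1 by definition.
That gives the triple bond between C-2 and C-3; fluoro groups at C-4 and C-5.
Assembling the pieces gives 4,5-difluoropent-2-ynal.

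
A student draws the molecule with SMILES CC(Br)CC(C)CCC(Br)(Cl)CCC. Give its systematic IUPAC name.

2,7-dibromo-7-chloro-4-methyldecane

The longest continuous carbon chain has 10 atoms, so the parent hydride is decane.
Number the chain so that the substituent locant set {2,4,7,7} is lower than {4,4,7,9} at the first point of difference.
With this numbering: bromo groups at C-2 and C-7; a chloro group at C-7; a methyl group at C-4.
Prefixes are listed alphabetically: bromo, chloro, methyl.
Putting it together: 2,7-dibromo-7-chloro-4-methyldecane.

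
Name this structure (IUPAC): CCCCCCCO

The longest carbon chain that includes the –OH group has 7 carbons, so the parent hydride is heptane.
The highest-priority functional group is an alcohol (–OH), so the name ends in -ol.
The numbering direction is chosen so that numbering from this end puts the hydroxyl group at C-1 rather than C-7.
That gives the hydroxyl at C-1.
The name is heptan-1-ol.

heptan-1-ol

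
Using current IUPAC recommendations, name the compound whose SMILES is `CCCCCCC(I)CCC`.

4-iododecane

The longest carbon chain is 10 atoms: the parent is decane.
Number the chain so that the substituent locant set {4} is lower than {7} at the first point of difference.
This places an iodo group at C-4.
Putting it together: 4-iododecane.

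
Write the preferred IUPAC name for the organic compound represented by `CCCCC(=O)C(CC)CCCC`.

The longest carbon chain that includes the carbonyl has 10 carbons, so the parent hydride is decane.
The principal characteristic group is a ketone (C=O on an internal carbon), named with the suffix -one.
Number the chain so that numbering from this end puts the carbonyl group at C-5 rather than C-6.
That gives the carbonyl at C-5; an ethyl group at C-6.
Assembling the pieces gives 6-ethyldecan-5-one.

6-ethyldecan-5-one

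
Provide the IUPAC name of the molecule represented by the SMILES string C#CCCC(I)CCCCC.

Counting along the main chain through the multiple bond gives 10 carbons: the parent is decane.
The chain contains a C≡C triple bond, so the unsaturation ending is -yne.
The numbering direction is chosen so that numbering from this end puts the triple bond at C-1 rather than C-9.
With this numbering: the triple bond between C-1 and C-2; an iodo group at C-5.
Putting it together: 5-iododec-1-yne.

5-iododec-1-yne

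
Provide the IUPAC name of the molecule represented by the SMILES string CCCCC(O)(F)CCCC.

5-fluorononan-5-ol

The longest carbon chain that includes the –OH group has 9 carbons, so the parent hydride is nonane.
The principal characteristic group is an alcohol (–OH), named with the suffix -ol.
The molecule is symmetric, so either numbering direction gives the same locants.
This places the hydroxyl at C-5; a fluoro group at C-5.
Assembling the pieces gives 5-fluorononan-5-ol.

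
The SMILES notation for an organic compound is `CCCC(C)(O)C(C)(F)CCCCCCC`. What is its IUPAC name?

5-fluoro-4,5-dimethyldodecan-4-ol

Counting along the main chain through the –OH group gives 12 carbons: the parent is dodecane.
The principal characteristic group is an alcohol (–OH), named with the suffix -ol.
Number the chain so that numbering from this end puts the hydroxyl group at C-4 rather than C-9.
With this numbering: the hydroxyl at C-4; a fluoro group at C-5; methyl groups at C-4 and C-5.
Prefixes are listed alphabetically: fluoro, methyl.
Assembling the pieces gives 5-fluoro-4,5-dimethyldodecan-4-ol.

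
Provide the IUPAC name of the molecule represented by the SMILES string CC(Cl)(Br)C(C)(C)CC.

The parent chain contains 5 carbons (pentane).
Choose the numbering such that the substituent locant set {2,2,3,3} is lower than {3,3,4,4} at the first point of difference.
That gives a bromo group at C-2; a chloro group at C-2; two methyl groups at C-3.
The substituents are ordered alphabetically, ignoring any di-/tri- multipliers.
Assembling the pieces gives 2-bromo-2-chloro-3,3-dimethylpentane.

2-bromo-2-chloro-3,3-dimethylpentane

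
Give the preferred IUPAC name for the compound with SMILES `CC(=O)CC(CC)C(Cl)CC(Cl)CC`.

5,7-dichloro-4-ethylnonan-2-one

The longest chain bearing the carbonyl is 9 carbons long (nonane).
A ketone (C=O on an internal carbon) is the principal characteristic group, giving the suffix -one.
The numbering direction is chosen so that numbering from this end puts the carbonyl group at C-2 rather than C-8.
With this numbering: the carbonyl at C-2; chloro groups at C-5 and C-7; an ethyl group at C-4.
Substituent prefixes are cited in alphabetical order (multiplying prefixes like di-/tri- are ignored for ordering).
Putting it together: 5,7-dichloro-4-ethylnonan-2-one.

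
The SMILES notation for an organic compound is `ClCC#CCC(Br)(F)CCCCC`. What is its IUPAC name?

5-bromo-1-chloro-5-fluorodec-2-yne

The longest chain bearing the multiple bond is 10 carbons long (decane).
There is one C≡C triple bond, indicated by the ending -yne.
The numbering direction is chosen so that numbering from this end puts the triple bond at C-2 rather than C-8.
That gives the triple bond between C-2 and C-3; a bromo group at C-5; a chloro group at C-1; a fluoro group at C-5.
Substituent prefixes are cited in alphabetical order (multiplying prefixes like di-/tri- are ignored for ordering).
The name is 5-bromo-1-chloro-5-fluorodec-2-yne.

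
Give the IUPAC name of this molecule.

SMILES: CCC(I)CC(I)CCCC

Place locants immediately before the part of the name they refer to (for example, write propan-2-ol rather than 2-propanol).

3,5-diiodononane

The longest carbon chain is 9 atoms: the parent is nonane.
Choose the numbering such that the substituent locant set {3,5} is lower than {5,7} at the first point of difference.
That gives iodo groups at C-3 and C-5.
Assembling the pieces gives 3,5-diiodononane.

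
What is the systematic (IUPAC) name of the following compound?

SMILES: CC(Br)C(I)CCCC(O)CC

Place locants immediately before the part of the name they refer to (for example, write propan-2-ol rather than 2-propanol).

Counting along the main chain through the –OH group gives 9 carbons: the parent is nonane.
The highest-priority functional group is an alcohol (–OH), so the name ends in -ol.
The numbering direction is chosen so that numbering from this end puts the hydroxyl group at C-3 rather than C-7.
This places the hydroxyl at C-3; a bromo group at C-8; an iodo group at C-7.
Substituent prefixes are cited in alphabetical order (multiplying prefixes like di-/tri- are ignored for ordering).
The name is 8-bromo-7-iodononan-3-ol.

8-bromo-7-iodononan-3-ol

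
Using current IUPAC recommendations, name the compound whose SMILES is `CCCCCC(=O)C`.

heptan-2-one

The longest carbon chain that includes the carbonyl has 7 carbons, so the parent hydride is heptane.
The highest-priority functional group is a ketone (C=O on an internal carbon), so the name ends in -one.
Choose the numbering such that numbering from this end puts the carbonyl group at C-2 rather than C-6.
That gives the carbonyl at C-2.
The name is heptan-2-one.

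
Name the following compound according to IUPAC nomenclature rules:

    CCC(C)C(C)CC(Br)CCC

The parent chain contains 9 carbons (nonane).
Choose the numbering such that the substituent locant set {3,4,6} is lower than {4,6,7} at the first point of difference.
With this numbering: a bromo group at C-6; methyl groups at C-3 and C-4.
The substituents are ordered alphabetically, ignoring any di-/tri- multipliers.
The name is 6-bromo-3,4-dimethylnonane.

6-bromo-3,4-dimethylnonane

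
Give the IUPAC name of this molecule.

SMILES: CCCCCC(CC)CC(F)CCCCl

1-chloro-6-ethyl-4-fluoroundecane

The longest carbon chain is 11 atoms: the parent is undecane.
Choose the numbering such that the substituent locant set {1,4,6} is lower than {6,8,11} at the first point of difference.
With this numbering: a chloro group at C-1; an ethyl group at C-6; a fluoro group at C-4.
Substituent prefixes are cited in alphabetical order (multiplying prefixes like di-/tri- are ignored for ordering).
The name is 1-chloro-6-ethyl-4-fluoroundecane.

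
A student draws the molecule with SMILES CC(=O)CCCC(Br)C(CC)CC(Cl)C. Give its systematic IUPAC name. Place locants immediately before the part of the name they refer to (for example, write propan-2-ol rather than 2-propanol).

6-bromo-9-chloro-7-ethyldecan-2-one

The longest carbon chain that includes the carbonyl has 10 carbons, so the parent hydride is decane.
The highest-priority functional group is a ketone (C=O on an internal carbon), so the name ends in -one.
The numbering direction is chosen so that numbering from this end puts the carbonyl group at C-2 rather than C-9.
That gives the carbonyl at C-2; a bromo group at C-6; a chloro group at C-9; an ethyl group at C-7.
Substituent prefixes are cited in alphabetical order (multiplying prefixes like di-/tri- are ignored for ordering).
Assembling the pieces gives 6-bromo-9-chloro-7-ethyldecan-2-one.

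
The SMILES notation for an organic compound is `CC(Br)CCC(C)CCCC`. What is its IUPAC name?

The longest carbon chain is 9 atoms: the parent is nonane.
The numbering direction is chosen so that the substituent locant set {2,5} is lower than {5,8} at the first point of difference.
This places a bromo group at C-2; a methyl group at C-5.
Substituent prefixes are cited in alphabetical order (multiplying prefixes like di-/tri- are ignored for ordering).
Assembling the pieces gives 2-bromo-5-methylnonane.

2-bromo-5-methylnonane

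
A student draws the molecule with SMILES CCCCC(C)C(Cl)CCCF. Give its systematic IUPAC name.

The parent chain contains 9 carbons (nonane).
Choose the numbering such that the substituent locant set {1,4,5} is lower than {5,6,9} at the first point of difference.
That gives a chloro group at C-4; a fluoro group at C-1; a methyl group at C-5.
Prefixes are listed alphabetically: chloro, fluoro, methyl.
Putting it together: 4-chloro-1-fluoro-5-methylnonane.

4-chloro-1-fluoro-5-methylnonane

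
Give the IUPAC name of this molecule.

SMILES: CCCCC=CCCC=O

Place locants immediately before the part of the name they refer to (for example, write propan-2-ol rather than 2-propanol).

non-4-enal

The longest carbon chain that includes the –CHO group and the multiple bond has 9 carbons, so the parent hydride is nonane.
An aldehyde (terminal –CHO) is the principal characteristic group, giving the suffix -al.
There is one C=C double bond, indicated by the ending -ene.
Choose the numbering such that the aldehyde carbon is C-1 by definition.
With this numbering: the double bond between C-4 and C-5.
Putting it together: non-4-enal.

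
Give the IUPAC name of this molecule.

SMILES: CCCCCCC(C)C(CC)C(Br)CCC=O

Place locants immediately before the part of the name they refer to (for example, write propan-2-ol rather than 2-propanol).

The longest carbon chain that includes the –CHO group has 12 carbons, so the parent hydride is dodecane.
An aldehyde (terminal –CHO) is the principal characteristic group, giving the suffix -al.
Number the chain so that the aldehyde carbon is C-1 by definition.
With this numbering: a bromo group at C-4; an ethyl group at C-5; a methyl group at C-6.
Prefixes are listed alphabetically: bromo, ethyl, methyl.
The name is 4-bromo-5-ethyl-6-methyldodecanal.

4-bromo-5-ethyl-6-methyldodecanal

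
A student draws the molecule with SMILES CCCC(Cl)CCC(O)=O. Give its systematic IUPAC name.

4-chloroheptanoic acid

Counting along the main chain through the –COOH group gives 7 carbons: the parent is heptane.
The highest-priority functional group is a carboxylic acid (terminal –COOH), so the name ends in -oic acid.
Number the chain so that the carboxylic acid carbon is C-1 by definition.
That gives a chloro group at C-4.
Putting it together: 4-chloroheptanoic acid.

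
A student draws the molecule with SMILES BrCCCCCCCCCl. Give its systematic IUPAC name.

The longest carbon chain is 8 atoms: the parent is octane.
Number the chain so that the locant sets are identical either way, so the alphabetically earlier bromo substituent takes the lower locant (1 rather than 8).
This places a bromo group at C-1; a chloro group at C-8.
Substituent prefixes are cited in alphabetical order (multiplying prefixes like di-/tri- are ignored for ordering).
The name is 1-bromo-8-chlorooctane.

1-bromo-8-chlorooctane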